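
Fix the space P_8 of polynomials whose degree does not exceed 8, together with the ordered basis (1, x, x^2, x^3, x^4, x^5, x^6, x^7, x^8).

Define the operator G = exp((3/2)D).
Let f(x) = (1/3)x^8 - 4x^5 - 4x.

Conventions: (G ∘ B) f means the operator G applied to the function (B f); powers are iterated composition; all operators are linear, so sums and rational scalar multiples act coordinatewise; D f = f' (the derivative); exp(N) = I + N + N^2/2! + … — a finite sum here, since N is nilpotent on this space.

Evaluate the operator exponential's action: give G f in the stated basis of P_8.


g(x) = (1/3)x^8 + 4x^7 + 21x^6 + 59x^5 + (705/8)x^4 + (207/4)x^3 - (459/16)x^2 - (955/16)x - 7125/256

order-1 term: 4x^7 - 30x^4 - 6
order-2 term: 21x^6 - 90x^3
order-3 term: 63x^5 - 135x^2
order-4 term: (945/8)x^4 - (405/4)x
order-5 term: (567/4)x^3 - 243/8
order-6 term: (1701/16)x^2
order-7 term: (729/16)x
order-8 term: 2187/256
the series for exp((3/2)D) f terminates at order 8
exp((3/2)D) f = (1/3)x^8 + 4x^7 + 21x^6 + 59x^5 + (705/8)x^4 + (207/4)x^3 - (459/16)x^2 - (955/16)x - 7125/256


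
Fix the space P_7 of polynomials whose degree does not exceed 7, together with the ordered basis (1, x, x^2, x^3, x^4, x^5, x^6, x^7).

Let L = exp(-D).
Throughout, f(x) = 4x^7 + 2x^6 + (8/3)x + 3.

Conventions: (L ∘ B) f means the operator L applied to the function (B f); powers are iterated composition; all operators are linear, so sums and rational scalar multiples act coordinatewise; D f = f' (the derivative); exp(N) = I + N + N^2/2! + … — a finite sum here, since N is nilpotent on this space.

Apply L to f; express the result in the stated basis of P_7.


order-1 term: -28x^6 - 12x^5 - 8/3
order-2 term: 84x^5 + 30x^4
order-3 term: -140x^4 - 40x^3
order-4 term: 140x^3 + 30x^2
order-5 term: -84x^2 - 12x
order-6 term: 28x + 2
order-7 term: -4
the series for exp(-D) f terminates at order 7
exp(-D) f = 4x^7 - 26x^6 + 72x^5 - 110x^4 + 100x^3 - 54x^2 + (56/3)x - 5/3

g(x) = 4x^7 - 26x^6 + 72x^5 - 110x^4 + 100x^3 - 54x^2 + (56/3)x - 5/3


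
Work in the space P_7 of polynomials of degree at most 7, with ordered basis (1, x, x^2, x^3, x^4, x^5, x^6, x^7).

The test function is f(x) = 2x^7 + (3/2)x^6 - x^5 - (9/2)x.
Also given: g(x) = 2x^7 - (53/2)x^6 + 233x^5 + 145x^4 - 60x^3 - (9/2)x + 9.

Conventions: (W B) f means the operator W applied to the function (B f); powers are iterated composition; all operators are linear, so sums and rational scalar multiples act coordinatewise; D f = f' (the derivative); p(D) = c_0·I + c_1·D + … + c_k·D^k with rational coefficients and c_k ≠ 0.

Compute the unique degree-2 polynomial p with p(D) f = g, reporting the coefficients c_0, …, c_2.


p(D) = I − 2·D + 3·D^2, i.e. c_0 = 1, c_1 = -2, c_2 = 3

D^0 f = 2x^7 + (3/2)x^6 - x^5 - (9/2)x
D^1 f = 14x^6 + 9x^5 - 5x^4 - 9/2
D^2 f = 84x^5 + 45x^4 - 20x^3
matching coefficients of g against c_0 f + c_1 Df + … from the top degree down determines the c_i
solution: c_0 = 1, c_1 = -2, c_2 = 3


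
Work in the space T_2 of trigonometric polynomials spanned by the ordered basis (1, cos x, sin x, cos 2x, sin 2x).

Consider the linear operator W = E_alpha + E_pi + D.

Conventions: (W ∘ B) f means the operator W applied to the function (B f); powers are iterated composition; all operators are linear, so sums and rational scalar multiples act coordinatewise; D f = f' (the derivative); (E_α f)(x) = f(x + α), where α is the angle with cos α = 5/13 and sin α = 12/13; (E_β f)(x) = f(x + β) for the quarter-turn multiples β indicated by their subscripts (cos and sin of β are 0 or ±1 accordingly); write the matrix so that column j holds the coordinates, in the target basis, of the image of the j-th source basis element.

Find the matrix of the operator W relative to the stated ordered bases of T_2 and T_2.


the matrix is [[2, 0, 0, 0, 0]; [0, -8/13, 25/13, 0, 0]; [0, -25/13, -8/13, 0, 0]; [0, 0, 0, 50/169, 458/169]; [0, 0, 0, -458/169, 50/169]] (rows listed top to bottom)

image of 1: 2
image of cos x: -(8/13)cos x - (25/13)sin x
image of sin x: (25/13)cos x - (8/13)sin x
image of cos 2x: (50/169)cos 2x - (458/169)sin 2x
image of sin 2x: (458/169)cos 2x + (50/169)sin 2x
each image's coordinates form column j of the matrix


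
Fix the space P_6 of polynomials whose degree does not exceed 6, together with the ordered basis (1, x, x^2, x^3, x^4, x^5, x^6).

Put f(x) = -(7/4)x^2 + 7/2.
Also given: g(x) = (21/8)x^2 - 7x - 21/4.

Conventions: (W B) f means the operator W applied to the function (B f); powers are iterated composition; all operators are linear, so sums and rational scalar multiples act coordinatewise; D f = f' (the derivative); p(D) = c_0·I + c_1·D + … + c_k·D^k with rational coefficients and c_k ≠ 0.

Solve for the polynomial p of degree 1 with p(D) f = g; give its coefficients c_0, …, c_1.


D^0 f = -(7/4)x^2 + 7/2
D^1 f = -(7/2)x
matching coefficients of g against c_0 f + c_1 Df + … from the top degree down determines the c_i
solution: c_0 = -3/2, c_1 = 2

p(D) = -(3/2)·I + 2·D, i.e. c_0 = -3/2, c_1 = 2


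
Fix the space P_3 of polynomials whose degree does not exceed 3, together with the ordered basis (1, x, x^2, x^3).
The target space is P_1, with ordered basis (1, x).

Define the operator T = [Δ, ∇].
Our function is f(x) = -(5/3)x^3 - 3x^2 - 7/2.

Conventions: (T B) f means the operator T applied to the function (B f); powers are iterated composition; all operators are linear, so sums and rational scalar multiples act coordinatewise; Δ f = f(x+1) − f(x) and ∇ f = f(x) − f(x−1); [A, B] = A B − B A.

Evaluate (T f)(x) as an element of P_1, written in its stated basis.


∇ f = -5x^2 - x + 4/3
Δ ∇ f = -10x - 6
Δ f = -5x^2 - 11x - 14/3
∇ Δ f = -10x - 6
[Δ, ∇] f = 0

the result is g(x) = 0


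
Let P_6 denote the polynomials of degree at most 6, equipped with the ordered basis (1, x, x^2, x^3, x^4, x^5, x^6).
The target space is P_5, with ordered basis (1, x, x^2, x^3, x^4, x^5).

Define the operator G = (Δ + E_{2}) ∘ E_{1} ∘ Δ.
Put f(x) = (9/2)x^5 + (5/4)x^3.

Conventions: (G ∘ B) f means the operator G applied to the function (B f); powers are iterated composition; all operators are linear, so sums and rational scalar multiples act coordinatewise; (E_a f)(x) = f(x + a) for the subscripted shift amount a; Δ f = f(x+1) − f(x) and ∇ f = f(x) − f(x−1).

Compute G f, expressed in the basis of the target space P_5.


Δ f = (45/2)x^4 + 45x^3 + (195/4)x^2 + (105/4)x + 23/4
E_{1} Δ f = (45/2)x^4 + 135x^3 + (1275/4)x^2 + (1395/4)x + 593/4
Δ E_{1} Δ f = 90x^3 + 540x^2 + (2265/2)x + 825
E_{2} E_{1} Δ f = (45/2)x^4 + 315x^3 + (6675/4)x^2 + (15855/4)x + 14243/4
(Δ + E_{2}) E_{1} Δ f = (45/2)x^4 + 405x^3 + (8835/4)x^2 + (20385/4)x + 17543/4

the result is g(x) = (45/2)x^4 + 405x^3 + (8835/4)x^2 + (20385/4)x + 17543/4


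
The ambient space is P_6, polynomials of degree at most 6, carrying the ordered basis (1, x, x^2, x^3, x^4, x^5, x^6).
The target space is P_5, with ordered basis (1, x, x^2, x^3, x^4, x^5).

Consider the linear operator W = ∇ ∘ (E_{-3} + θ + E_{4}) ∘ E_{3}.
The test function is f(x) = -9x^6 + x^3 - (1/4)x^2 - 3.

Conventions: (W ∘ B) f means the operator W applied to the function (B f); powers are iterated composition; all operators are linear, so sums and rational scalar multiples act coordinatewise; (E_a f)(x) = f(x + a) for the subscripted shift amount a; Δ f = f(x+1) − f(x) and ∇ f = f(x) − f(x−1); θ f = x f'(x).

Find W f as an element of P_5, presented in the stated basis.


g(x) = -432x^5 - 4860x^4 - 35460x^3 - 170895x^2 - 503381x - 640520

E_{3} f = -9x^6 - 162x^5 - 1215x^4 - 4859x^3 - (43705/4)x^2 - (26193/2)x - 26157/4
E_{-3} E_{3} f = -9x^6 + x^3 - (1/4)x^2 - 3
θ E_{3} f = -54x^6 - 810x^5 - 4860x^4 - 14577x^3 - (43705/2)x^2 - (26193/2)x
E_{4} E_{3} f = -9x^6 - 378x^5 - 6615x^4 - 61739x^3 - (1296457/4)x^2 - (1814869/2)x - 4234053/4
(E_{-3} + θ + E_{4}) E_{3} f = -72x^6 - 1188x^5 - 11475x^4 - 76315x^3 - 345967x^2 - 920531x - 4234065/4
∇ (E_{-3} + θ + E_{4}) E_{3} f = -432x^5 - 4860x^4 - 35460x^3 - 170895x^2 - 503381x - 640520


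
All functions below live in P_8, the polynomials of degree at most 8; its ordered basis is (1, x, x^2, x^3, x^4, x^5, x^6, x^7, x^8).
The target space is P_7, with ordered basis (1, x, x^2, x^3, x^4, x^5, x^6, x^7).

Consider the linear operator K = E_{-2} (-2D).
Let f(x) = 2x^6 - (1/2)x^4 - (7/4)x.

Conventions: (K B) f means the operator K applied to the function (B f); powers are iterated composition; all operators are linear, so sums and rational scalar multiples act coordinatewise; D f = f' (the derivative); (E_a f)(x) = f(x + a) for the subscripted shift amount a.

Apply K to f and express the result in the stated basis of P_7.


the result is g(x) = -24x^5 + 240x^4 - 956x^3 + 1896x^2 - 1872x + 1479/2

D f = 12x^5 - 2x^3 - 7/4
(-2D) f = -24x^5 + 4x^3 + 7/2
E_{-2} (-2D) f = -24x^5 + 240x^4 - 956x^3 + 1896x^2 - 1872x + 1479/2


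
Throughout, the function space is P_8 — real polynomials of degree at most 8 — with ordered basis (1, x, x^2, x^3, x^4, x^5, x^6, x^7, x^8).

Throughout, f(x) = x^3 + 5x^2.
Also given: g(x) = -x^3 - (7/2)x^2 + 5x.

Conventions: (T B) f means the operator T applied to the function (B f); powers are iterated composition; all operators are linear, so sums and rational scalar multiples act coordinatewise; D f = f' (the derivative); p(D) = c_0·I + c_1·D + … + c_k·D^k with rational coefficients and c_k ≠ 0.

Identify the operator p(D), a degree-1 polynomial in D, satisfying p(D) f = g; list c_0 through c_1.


D^0 f = x^3 + 5x^2
D^1 f = 3x^2 + 10x
matching coefficients of g against c_0 f + c_1 Df + … from the top degree down determines the c_i
solution: c_0 = -1, c_1 = 1/2

p(D) = -I + (1/2)·D, i.e. c_0 = -1, c_1 = 1/2


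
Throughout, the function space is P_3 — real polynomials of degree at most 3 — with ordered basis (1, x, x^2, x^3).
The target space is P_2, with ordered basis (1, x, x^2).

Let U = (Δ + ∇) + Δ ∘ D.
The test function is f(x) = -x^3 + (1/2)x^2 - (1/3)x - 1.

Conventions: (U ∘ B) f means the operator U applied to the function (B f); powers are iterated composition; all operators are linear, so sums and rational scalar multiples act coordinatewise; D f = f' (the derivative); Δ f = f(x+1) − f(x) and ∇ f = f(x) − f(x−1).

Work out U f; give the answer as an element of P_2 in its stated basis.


Δ f = -3x^2 - 2x - 5/6
∇ f = -3x^2 + 4x - 11/6
(Δ + ∇) f = -6x^2 + 2x - 8/3
D f = -3x^2 + x - 1/3
Δ D f = -6x - 2
((Δ + ∇) + Δ ∘ D) f = -6x^2 - 4x - 14/3

the result is g(x) = -6x^2 - 4x - 14/3


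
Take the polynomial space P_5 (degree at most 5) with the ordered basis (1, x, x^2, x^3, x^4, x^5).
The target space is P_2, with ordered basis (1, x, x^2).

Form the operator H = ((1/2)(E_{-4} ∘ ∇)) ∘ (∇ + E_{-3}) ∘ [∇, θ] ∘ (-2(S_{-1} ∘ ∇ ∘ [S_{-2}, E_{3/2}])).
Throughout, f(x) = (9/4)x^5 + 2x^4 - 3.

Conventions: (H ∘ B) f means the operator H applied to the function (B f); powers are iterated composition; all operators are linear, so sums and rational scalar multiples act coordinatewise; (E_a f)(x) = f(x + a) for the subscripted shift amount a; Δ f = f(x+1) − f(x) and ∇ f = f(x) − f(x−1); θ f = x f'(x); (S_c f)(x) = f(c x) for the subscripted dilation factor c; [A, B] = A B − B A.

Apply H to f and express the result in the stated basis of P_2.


g(x) = 19440x - 141642

E_{3/2} f = (9/4)x^5 + (151/8)x^4 + (501/8)x^3 + (1647/16)x^2 + (5373/64)x + 3099/128
S_{-2} E_{3/2} f = -72x^5 + 302x^4 - 501x^3 + (1647/4)x^2 - (5373/32)x + 3099/128
S_{-2} f = -72x^5 + 32x^4 - 3
E_{3/2} S_{-2} f = -72x^5 - 508x^4 - 1428x^3 - 1998x^2 - (2781/2)x - 1551/4
[S_{-2}, E_{3/2}] f = 810x^4 + 927x^3 + (9639/4)x^2 + (39123/32)x + 52731/128
∇ [S_{-2}, E_{3/2}] f = 3240x^3 - 2079x^2 + (10557/2)x - 34245/32
S_{-1} ∇ [S_{-2}, E_{3/2}] f = -3240x^3 - 2079x^2 - (10557/2)x - 34245/32
(-2(S_{-1} ∘ ∇ ∘ [S_{-2}, E_{3/2}])) f = 6480x^3 + 4158x^2 + 10557x + 34245/16
θ (-2(S_{-1} ∘ ∇ ∘ [S_{-2}, E_{3/2}])) f = 19440x^3 + 8316x^2 + 10557x
∇ θ (-2(S_{-1} ∘ ∇ ∘ [S_{-2}, E_{3/2}])) f = 58320x^2 - 41688x + 21681
∇ (-2(S_{-1} ∘ ∇ ∘ [S_{-2}, E_{3/2}])) f = 19440x^2 - 11124x + 12879
θ ∇ (-2(S_{-1} ∘ ∇ ∘ [S_{-2}, E_{3/2}])) f = 38880x^2 - 11124x
[∇, θ] (-2(S_{-1} ∘ ∇ ∘ [S_{-2}, E_{3/2}])) f = 19440x^2 - 30564x + 21681
∇ [∇, θ] (-2(S_{-1} ∘ ∇ ∘ [S_{-2}, E_{3/2}])) f = 38880x - 50004
E_{-3} [∇, θ] (-2(S_{-1} ∘ ∇ ∘ [S_{-2}, E_{3/2}])) f = 19440x^2 - 147204x + 288333
(∇ + E_{-3}) [∇, θ] (-2(S_{-1} ∘ ∇ ∘ [S_{-2}, E_{3/2}])) f = 19440x^2 - 108324x + 238329
∇ ((∇ + E_{-3}) ∘ [∇, θ]) (-2(S_{-1} ∘ ∇ ∘ [S_{-2}, E_{3/2}])) f = 38880x - 127764
E_{-4} ∇ ((∇ + E_{-3}) ∘ [∇, θ]) (-2(S_{-1} ∘ ∇ ∘ [S_{-2}, E_{3/2}])) f = 38880x - 283284
((1/2)(E_{-4} ∘ ∇)) ((∇ + E_{-3}) ∘ [∇, θ]) (-2(S_{-1} ∘ ∇ ∘ [S_{-2}, E_{3/2}])) f = 19440x - 141642


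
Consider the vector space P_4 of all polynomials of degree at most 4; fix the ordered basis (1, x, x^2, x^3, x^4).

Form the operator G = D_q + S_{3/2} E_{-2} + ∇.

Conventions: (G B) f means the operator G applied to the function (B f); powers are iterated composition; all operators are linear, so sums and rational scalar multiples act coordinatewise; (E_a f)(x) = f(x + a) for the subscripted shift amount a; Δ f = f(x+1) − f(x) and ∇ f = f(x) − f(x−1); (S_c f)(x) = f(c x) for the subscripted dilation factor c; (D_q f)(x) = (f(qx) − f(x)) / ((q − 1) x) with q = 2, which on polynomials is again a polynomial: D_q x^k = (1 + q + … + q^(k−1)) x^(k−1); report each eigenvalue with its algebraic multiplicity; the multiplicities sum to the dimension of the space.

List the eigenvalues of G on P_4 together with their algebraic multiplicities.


image of 1: 1
image of x: (3/2)x
image of x^2: (9/4)x^2 - x + 3
image of x^3: (27/8)x^3 - (7/2)x^2 + 15x - 7
image of x^4: (81/16)x^4 - 8x^3 + 48x^2 - 44x + 15
the matrix is upper triangular; its diagonal is (1, 3/2, 9/4, 27/8, 81/16)
for a triangular matrix the eigenvalues are the diagonal entries, with algebraic multiplicity their repetition count

λ = 1 (multiplicity 1), λ = 3/2 (multiplicity 1), λ = 9/4 (multiplicity 1), λ = 27/8 (multiplicity 1), λ = 81/16 (multiplicity 1)


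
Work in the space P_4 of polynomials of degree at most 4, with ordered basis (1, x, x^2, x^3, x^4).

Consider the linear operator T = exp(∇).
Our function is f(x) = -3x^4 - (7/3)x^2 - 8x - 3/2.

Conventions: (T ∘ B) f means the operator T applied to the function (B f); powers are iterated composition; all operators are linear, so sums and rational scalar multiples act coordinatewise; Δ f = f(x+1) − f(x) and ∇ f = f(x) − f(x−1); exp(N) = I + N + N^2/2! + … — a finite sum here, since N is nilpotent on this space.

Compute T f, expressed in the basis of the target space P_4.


order-1 term: -12x^3 + 18x^2 - (50/3)x - 8/3
order-2 term: -18x^2 + 36x - 70/3
order-3 term: -12x + 18
order-4 term: -3
the series for exp(∇) f terminates at order 4
exp(∇) f = -3x^4 - 12x^3 - (7/3)x^2 - (2/3)x - 25/2

the result is g(x) = -3x^4 - 12x^3 - (7/3)x^2 - (2/3)x - 25/2


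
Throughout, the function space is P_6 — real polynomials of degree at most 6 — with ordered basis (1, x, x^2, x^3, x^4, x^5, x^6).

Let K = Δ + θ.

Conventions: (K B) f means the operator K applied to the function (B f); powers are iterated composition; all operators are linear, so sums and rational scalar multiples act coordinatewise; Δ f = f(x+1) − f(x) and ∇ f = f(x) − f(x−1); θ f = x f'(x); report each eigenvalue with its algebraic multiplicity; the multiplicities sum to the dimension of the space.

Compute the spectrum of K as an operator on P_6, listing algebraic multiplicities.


image of 1: 0
image of x: x + 1
image of x^2: 2x^2 + 2x + 1
image of x^3: 3x^3 + 3x^2 + 3x + 1
image of x^4: 4x^4 + 4x^3 + 6x^2 + 4x + 1
image of x^5: 5x^5 + 5x^4 + 10x^3 + 10x^2 + 5x + 1
image of x^6: 6x^6 + 6x^5 + 15x^4 + 20x^3 + 15x^2 + 6x + 1
the matrix is upper triangular; its diagonal is (0, 1, 2, 3, 4, 5, 6)
for a triangular matrix the eigenvalues are the diagonal entries, with algebraic multiplicity their repetition count

λ = 0 (multiplicity 1), λ = 1 (multiplicity 1), λ = 2 (multiplicity 1), λ = 3 (multiplicity 1), λ = 4 (multiplicity 1), λ = 5 (multiplicity 1), λ = 6 (multiplicity 1)


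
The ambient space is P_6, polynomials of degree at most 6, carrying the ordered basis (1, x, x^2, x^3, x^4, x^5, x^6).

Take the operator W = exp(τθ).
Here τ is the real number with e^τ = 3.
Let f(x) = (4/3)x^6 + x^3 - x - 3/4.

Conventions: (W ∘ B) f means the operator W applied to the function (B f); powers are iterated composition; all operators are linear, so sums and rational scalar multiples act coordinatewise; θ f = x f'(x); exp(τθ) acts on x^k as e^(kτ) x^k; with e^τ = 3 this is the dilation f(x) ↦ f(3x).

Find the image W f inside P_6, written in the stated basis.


exp(τθ) x^k = e^(kτ) x^k; with e^τ = 3 this sends x^k to 3^k x^k
x ↦ 3 x
x^3 ↦ 27 x^3
x^6 ↦ 729 x^6
applying this coordinatewise to f: exp(τθ) f = 972x^6 + 27x^3 - 3x - 3/4

g(x) = 972x^6 + 27x^3 - 3x - 3/4


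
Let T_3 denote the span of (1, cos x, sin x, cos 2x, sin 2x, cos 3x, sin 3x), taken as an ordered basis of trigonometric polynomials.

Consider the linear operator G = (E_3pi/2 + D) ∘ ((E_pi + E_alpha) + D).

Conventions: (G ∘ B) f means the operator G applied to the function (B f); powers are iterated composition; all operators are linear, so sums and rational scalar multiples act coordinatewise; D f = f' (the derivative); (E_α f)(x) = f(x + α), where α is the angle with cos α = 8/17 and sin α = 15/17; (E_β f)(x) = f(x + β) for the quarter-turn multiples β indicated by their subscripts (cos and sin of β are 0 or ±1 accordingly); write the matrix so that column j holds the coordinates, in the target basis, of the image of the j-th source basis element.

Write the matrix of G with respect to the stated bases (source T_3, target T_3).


image of 1: 2
image of cos x: 0
image of sin x: 0
image of cos 2x: -(1764/289)cos 2x + (562/289)sin 2x
image of sin 2x: -(562/289)cos 2x - (1764/289)sin 2x
image of cos 3x: -(56976/4913)cos 3x + (39204/4913)sin 3x
image of sin 3x: -(39204/4913)cos 3x - (56976/4913)sin 3x
each image's coordinates form column j of the matrix

the matrix is [[2, 0, 0, 0, 0, 0, 0]; [0, 0, 0, 0, 0, 0, 0]; [0, 0, 0, 0, 0, 0, 0]; [0, 0, 0, -1764/289, -562/289, 0, 0]; [0, 0, 0, 562/289, -1764/289, 0, 0]; [0, 0, 0, 0, 0, -56976/4913, -39204/4913]; [0, 0, 0, 0, 0, 39204/4913, -56976/4913]] (rows listed top to bottom)


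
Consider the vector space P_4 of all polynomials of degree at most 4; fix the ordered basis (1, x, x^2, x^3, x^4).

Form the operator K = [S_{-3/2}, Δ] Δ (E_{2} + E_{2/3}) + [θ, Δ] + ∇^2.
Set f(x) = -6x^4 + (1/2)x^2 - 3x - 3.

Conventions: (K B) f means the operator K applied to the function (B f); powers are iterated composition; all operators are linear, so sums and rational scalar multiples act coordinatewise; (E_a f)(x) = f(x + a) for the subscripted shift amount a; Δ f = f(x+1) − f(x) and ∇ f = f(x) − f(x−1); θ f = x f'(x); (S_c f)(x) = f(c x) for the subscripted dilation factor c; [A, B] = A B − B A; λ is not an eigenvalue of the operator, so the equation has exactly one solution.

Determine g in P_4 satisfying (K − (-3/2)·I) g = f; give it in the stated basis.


write g with unknown coordinates in the stated basis and equate coefficients in (K − (-3/2)·I) g = f
solving from the highest basis element down gives g = -4x^4 - (32/3)x^3 + 339x^2 - 726x - 5630/3
check: K g = 16x^3 - 508x^2 + 1086x + 2812
so K g − (-3/2)·g = -6x^4 + (1/2)x^2 - 3x - 3 = f ✓

the result is g(x) = -4x^4 - (32/3)x^3 + 339x^2 - 726x - 5630/3


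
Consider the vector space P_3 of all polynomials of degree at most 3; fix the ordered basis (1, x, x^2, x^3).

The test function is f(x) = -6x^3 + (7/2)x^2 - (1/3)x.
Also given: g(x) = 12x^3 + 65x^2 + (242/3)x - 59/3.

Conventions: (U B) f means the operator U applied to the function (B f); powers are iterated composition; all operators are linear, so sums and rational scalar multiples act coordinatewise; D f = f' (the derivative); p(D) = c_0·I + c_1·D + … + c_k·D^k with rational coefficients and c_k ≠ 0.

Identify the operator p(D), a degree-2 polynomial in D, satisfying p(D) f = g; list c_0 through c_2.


p(D) = -2·I − 4·D − 3·D^2, i.e. c_0 = -2, c_1 = -4, c_2 = -3

D^0 f = -6x^3 + (7/2)x^2 - (1/3)x
D^1 f = -18x^2 + 7x - 1/3
D^2 f = -36x + 7
matching coefficients of g against c_0 f + c_1 Df + … from the top degree down determines the c_i
solution: c_0 = -2, c_1 = -4, c_2 = -3


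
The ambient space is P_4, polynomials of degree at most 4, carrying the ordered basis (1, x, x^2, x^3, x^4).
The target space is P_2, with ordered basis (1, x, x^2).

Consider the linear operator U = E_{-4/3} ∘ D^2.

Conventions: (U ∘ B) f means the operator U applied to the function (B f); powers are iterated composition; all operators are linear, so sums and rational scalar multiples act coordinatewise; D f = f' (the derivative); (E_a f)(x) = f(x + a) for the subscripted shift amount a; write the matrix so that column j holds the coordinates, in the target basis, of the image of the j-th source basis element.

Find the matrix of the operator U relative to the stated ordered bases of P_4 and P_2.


the matrix is [[0, 0, 2, -8, 64/3]; [0, 0, 0, 6, -32]; [0, 0, 0, 0, 12]] (rows listed top to bottom)

image of 1: 0
image of x: 0
image of x^2: 2
image of x^3: 6x - 8
image of x^4: 12x^2 - 32x + 64/3
each image's coordinates form column j of the matrix


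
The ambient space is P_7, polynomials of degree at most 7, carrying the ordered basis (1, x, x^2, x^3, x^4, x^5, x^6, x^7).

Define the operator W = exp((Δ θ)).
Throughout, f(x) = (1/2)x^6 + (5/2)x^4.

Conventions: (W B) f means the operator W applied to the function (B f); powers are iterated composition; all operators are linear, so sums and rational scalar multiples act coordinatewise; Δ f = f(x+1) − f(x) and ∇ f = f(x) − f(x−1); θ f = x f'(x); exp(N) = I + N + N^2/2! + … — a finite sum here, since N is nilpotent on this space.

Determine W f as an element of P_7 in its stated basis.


order-1 term: 18x^5 + 45x^4 + 100x^3 + 105x^2 + 58x + 13
order-2 term: 225x^4 + 810x^3 + 1440x^2 + 1245x + 419
order-3 term: 1200x^3 + 4230x^2 + 5550x + 2485
order-4 term: 2700x^2 + 6930x + 8805/2
order-5 term: 2160x + 2466
order-6 term: 360
the series for exp((Δ θ)) f terminates at order 6
exp((Δ θ)) f = (1/2)x^6 + 18x^5 + (545/2)x^4 + 2110x^3 + 8475x^2 + 15943x + 20291/2

the result is g(x) = (1/2)x^6 + 18x^5 + (545/2)x^4 + 2110x^3 + 8475x^2 + 15943x + 20291/2


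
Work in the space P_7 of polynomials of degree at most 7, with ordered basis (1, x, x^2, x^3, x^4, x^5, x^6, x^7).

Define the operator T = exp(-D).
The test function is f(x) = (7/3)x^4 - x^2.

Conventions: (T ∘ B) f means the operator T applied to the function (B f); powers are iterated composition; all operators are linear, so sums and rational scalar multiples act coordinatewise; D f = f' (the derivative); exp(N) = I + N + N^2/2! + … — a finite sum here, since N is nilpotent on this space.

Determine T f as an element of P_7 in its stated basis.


order-1 term: -(28/3)x^3 + 2x
order-2 term: 14x^2 - 1
order-3 term: -(28/3)x
order-4 term: 7/3
the series for exp(-D) f terminates at order 4
exp(-D) f = (7/3)x^4 - (28/3)x^3 + 13x^2 - (22/3)x + 4/3

the image equals g(x) = (7/3)x^4 - (28/3)x^3 + 13x^2 - (22/3)x + 4/3


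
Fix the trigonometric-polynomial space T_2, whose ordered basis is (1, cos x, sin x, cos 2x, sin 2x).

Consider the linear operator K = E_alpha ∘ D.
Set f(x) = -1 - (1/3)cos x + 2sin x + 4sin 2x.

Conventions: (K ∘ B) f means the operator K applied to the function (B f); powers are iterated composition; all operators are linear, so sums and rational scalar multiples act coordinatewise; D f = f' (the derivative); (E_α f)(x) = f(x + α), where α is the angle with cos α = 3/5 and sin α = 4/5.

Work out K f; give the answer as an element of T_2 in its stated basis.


the image equals g(x) = (22/15)cos x - (7/5)sin x - (56/25)cos 2x - (192/25)sin 2x

D f = 2cos x + (1/3)sin x + 8cos 2x
E_alpha D f = (22/15)cos x - (7/5)sin x - (56/25)cos 2x - (192/25)sin 2x


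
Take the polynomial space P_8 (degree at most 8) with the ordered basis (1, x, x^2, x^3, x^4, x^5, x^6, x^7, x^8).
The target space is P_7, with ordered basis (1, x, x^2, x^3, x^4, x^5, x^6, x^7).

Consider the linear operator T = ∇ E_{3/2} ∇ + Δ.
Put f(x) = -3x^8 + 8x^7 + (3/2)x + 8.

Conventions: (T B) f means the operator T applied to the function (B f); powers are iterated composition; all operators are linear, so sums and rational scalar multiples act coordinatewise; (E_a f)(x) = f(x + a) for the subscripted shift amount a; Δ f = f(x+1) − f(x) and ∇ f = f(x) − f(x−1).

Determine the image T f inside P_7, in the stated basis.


∇ f = -24x^7 + 140x^6 - 336x^5 + 490x^4 - 448x^3 + 252x^2 - 80x + 25/2
E_{3/2} ∇ f = -24x^7 - 112x^6 - 210x^5 - 140x^4 + (259/2)x^3 + 315x^2 + (1817/8)x + 245/4
∇ E_{3/2} ∇ f = -168x^6 - 168x^5 - 210x^4 + 140x^3 + (609/2)x^2 + (455/2)x + 477/8
Δ f = -24x^7 - 28x^6 + 70x^4 + 112x^3 + 84x^2 + 32x + 13/2
(∇ E_{3/2} ∇ + Δ) f = -24x^7 - 196x^6 - 168x^5 - 140x^4 + 252x^3 + (777/2)x^2 + (519/2)x + 529/8

the image equals g(x) = -24x^7 - 196x^6 - 168x^5 - 140x^4 + 252x^3 + (777/2)x^2 + (519/2)x + 529/8


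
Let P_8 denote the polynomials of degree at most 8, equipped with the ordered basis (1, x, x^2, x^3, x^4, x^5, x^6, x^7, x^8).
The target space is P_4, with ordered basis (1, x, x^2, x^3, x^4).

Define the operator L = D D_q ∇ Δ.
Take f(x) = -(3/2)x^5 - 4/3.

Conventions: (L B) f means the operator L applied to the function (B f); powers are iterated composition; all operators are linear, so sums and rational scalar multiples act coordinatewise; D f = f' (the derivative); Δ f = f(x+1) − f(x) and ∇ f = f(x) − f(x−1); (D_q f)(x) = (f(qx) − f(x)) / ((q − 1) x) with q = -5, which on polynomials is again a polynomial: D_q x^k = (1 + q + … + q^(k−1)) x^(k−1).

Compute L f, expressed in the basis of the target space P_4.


g(x) = -1260x

Δ f = -(15/2)x^4 - 15x^3 - 15x^2 - (15/2)x - 3/2
∇ Δ f = -30x^3 - 15x
D_q (∇ Δ) f = -630x^2 - 15
D D_q (∇ Δ) f = -1260x


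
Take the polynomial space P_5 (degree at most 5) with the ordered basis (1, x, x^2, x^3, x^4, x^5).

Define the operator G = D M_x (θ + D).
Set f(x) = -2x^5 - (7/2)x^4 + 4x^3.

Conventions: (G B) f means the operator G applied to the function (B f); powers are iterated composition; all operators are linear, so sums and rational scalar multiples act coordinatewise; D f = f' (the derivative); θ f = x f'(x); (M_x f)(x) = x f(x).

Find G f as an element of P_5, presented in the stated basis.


the image equals g(x) = -60x^5 - 120x^4 - 8x^3 + 36x^2

θ f = -10x^5 - 14x^4 + 12x^3
D f = -10x^4 - 14x^3 + 12x^2
(θ + D) f = -10x^5 - 24x^4 - 2x^3 + 12x^2
M_x (θ + D) f = -10x^6 - 24x^5 - 2x^4 + 12x^3
D M_x (θ + D) f = -60x^5 - 120x^4 - 8x^3 + 36x^2


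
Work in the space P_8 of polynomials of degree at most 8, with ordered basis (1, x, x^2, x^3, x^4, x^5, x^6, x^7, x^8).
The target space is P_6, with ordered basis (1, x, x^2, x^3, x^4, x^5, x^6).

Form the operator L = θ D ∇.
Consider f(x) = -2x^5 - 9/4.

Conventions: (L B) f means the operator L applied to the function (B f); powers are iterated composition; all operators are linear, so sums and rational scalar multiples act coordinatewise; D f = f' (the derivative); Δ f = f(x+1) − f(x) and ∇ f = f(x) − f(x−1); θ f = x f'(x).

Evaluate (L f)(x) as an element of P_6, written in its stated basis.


∇ f = -10x^4 + 20x^3 - 20x^2 + 10x - 2
D ∇ f = -40x^3 + 60x^2 - 40x + 10
θ (D ∇) f = -120x^3 + 120x^2 - 40x

g(x) = -120x^3 + 120x^2 - 40x


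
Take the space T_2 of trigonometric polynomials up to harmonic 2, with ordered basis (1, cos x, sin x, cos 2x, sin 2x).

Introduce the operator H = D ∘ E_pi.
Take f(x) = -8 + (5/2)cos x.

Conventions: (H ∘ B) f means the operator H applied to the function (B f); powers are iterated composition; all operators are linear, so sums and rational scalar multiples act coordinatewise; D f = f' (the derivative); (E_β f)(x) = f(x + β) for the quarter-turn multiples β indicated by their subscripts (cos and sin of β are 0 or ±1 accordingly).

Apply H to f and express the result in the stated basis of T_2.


the result is g(x) = (5/2)sin x

E_pi f = -8 - (5/2)cos x
D E_pi f = (5/2)sin x


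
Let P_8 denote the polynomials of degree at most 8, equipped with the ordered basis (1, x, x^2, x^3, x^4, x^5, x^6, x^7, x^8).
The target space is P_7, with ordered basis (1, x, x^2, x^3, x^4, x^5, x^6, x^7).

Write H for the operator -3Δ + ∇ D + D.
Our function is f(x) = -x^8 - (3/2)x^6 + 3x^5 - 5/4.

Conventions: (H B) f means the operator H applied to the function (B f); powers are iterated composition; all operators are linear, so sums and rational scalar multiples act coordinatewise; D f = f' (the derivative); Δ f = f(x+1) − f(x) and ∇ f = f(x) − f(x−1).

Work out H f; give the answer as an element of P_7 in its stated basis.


Δ f = -8x^7 - 28x^6 - 65x^5 - (155/2)x^4 - 56x^3 - (41/2)x^2 - 2x + 1/2
(-3Δ) f = 24x^7 + 84x^6 + 195x^5 + (465/2)x^4 + 168x^3 + (123/2)x^2 + 6x - 3/2
D f = -8x^7 - 9x^5 + 15x^4
∇ D f = -56x^6 + 168x^5 - 325x^4 + 430x^3 - 348x^2 + 161x - 32
D f = -8x^7 - 9x^5 + 15x^4
(-3Δ + ∇ D + D) f = 16x^7 + 28x^6 + 354x^5 - (155/2)x^4 + 598x^3 - (573/2)x^2 + 167x - 67/2

the image equals g(x) = 16x^7 + 28x^6 + 354x^5 - (155/2)x^4 + 598x^3 - (573/2)x^2 + 167x - 67/2


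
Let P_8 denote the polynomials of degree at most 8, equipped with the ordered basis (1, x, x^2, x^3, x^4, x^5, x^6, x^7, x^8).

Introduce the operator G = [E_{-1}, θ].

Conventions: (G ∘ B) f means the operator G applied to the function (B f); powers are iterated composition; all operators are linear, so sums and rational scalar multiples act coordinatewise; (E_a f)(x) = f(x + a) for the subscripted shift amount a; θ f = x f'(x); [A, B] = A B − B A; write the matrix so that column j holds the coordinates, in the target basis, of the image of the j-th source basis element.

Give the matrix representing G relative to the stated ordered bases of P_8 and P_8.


image of 1: 0
image of x: -1
image of x^2: -2x + 2
image of x^3: -3x^2 + 6x - 3
image of x^4: -4x^3 + 12x^2 - 12x + 4
image of x^5: -5x^4 + 20x^3 - 30x^2 + 20x - 5
image of x^6: -6x^5 + 30x^4 - 60x^3 + 60x^2 - 30x + 6
image of x^7: -7x^6 + 42x^5 - 105x^4 + 140x^3 - 105x^2 + 42x - 7
image of x^8: -8x^7 + 56x^6 - 168x^5 + 280x^4 - 280x^3 + 168x^2 - 56x + 8
each image's coordinates form column j of the matrix

the matrix is [[0, -1, 2, -3, 4, -5, 6, -7, 8]; [0, 0, -2, 6, -12, 20, -30, 42, -56]; [0, 0, 0, -3, 12, -30, 60, -105, 168]; [0, 0, 0, 0, -4, 20, -60, 140, -280]; [0, 0, 0, 0, 0, -5, 30, -105, 280]; [0, 0, 0, 0, 0, 0, -6, 42, -168]; [0, 0, 0, 0, 0, 0, 0, -7, 56]; [0, 0, 0, 0, 0, 0, 0, 0, -8]; [0, 0, 0, 0, 0, 0, 0, 0, 0]] (rows listed top to bottom)


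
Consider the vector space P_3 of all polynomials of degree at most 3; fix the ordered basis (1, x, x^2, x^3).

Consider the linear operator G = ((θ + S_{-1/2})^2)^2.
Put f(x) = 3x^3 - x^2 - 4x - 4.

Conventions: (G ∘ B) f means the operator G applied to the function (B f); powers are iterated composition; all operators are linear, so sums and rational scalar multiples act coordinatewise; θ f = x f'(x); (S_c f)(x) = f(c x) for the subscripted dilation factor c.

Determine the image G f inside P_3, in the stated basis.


the result is g(x) = (839523/4096)x^3 - (6561/256)x^2 - (1/4)x - 4

θ f = 9x^3 - 2x^2 - 4x
S_{-1/2} f = -(3/8)x^3 - (1/4)x^2 + 2x - 4
(θ + S_{-1/2}) f = (69/8)x^3 - (9/4)x^2 - 2x - 4
θ (θ + S_{-1/2}) f = (207/8)x^3 - (9/2)x^2 - 2x
S_{-1/2} (θ + S_{-1/2}) f = -(69/64)x^3 - (9/16)x^2 + x - 4
(θ + S_{-1/2}) (θ + S_{-1/2}) f = (1587/64)x^3 - (81/16)x^2 - x - 4
θ (θ + S_{-1/2})^2 f = (4761/64)x^3 - (81/8)x^2 - x
S_{-1/2} (θ + S_{-1/2})^2 f = -(1587/512)x^3 - (81/64)x^2 + (1/2)x - 4
(θ + S_{-1/2}) (θ + S_{-1/2})^2 f = (36501/512)x^3 - (729/64)x^2 - (1/2)x - 4
θ (θ + S_{-1/2}) (θ + S_{-1/2})^2 f = (109503/512)x^3 - (729/32)x^2 - (1/2)x
S_{-1/2} (θ + S_{-1/2}) (θ + S_{-1/2})^2 f = -(36501/4096)x^3 - (729/256)x^2 + (1/4)x - 4
(θ + S_{-1/2}) (θ + S_{-1/2}) (θ + S_{-1/2})^2 f = (839523/4096)x^3 - (6561/256)x^2 - (1/4)x - 4


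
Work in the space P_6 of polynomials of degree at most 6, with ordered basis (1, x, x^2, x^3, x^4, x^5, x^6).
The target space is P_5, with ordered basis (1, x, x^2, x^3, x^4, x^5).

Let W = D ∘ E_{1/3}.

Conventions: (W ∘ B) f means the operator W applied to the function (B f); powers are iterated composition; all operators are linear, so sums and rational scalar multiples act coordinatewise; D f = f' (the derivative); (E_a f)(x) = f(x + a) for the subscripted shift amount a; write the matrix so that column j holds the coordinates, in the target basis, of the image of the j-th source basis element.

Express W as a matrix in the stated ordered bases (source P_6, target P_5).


image of 1: 0
image of x: 1
image of x^2: 2x + 2/3
image of x^3: 3x^2 + 2x + 1/3
image of x^4: 4x^3 + 4x^2 + (4/3)x + 4/27
image of x^5: 5x^4 + (20/3)x^3 + (10/3)x^2 + (20/27)x + 5/81
image of x^6: 6x^5 + 10x^4 + (20/3)x^3 + (20/9)x^2 + (10/27)x + 2/81
each image's coordinates form column j of the matrix

the matrix is [[0, 1, 2/3, 1/3, 4/27, 5/81, 2/81]; [0, 0, 2, 2, 4/3, 20/27, 10/27]; [0, 0, 0, 3, 4, 10/3, 20/9]; [0, 0, 0, 0, 4, 20/3, 20/3]; [0, 0, 0, 0, 0, 5, 10]; [0, 0, 0, 0, 0, 0, 6]] (rows listed top to bottom)


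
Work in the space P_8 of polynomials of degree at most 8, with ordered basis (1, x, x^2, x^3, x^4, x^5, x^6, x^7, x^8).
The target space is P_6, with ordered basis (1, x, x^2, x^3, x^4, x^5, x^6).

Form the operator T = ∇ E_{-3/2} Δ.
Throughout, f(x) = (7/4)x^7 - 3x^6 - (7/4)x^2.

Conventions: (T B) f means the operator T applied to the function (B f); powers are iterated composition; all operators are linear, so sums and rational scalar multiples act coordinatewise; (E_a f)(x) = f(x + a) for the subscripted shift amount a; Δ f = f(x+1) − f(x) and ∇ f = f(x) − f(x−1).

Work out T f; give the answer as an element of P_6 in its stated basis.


the result is g(x) = (147/2)x^5 - (2565/4)x^4 + (9265/4)x^3 - (34695/8)x^2 + (134299/32)x - 107261/64

Δ f = (49/4)x^6 + (75/4)x^5 + (65/4)x^4 + (5/4)x^3 - (33/4)x^2 - (37/4)x - 3
E_{-3/2} Δ f = (49/4)x^6 - (183/2)x^5 + (4625/16)x^4 - (2005/4)x^3 + (32187/64)x^2 - (8927/32)x + 17283/256
∇ E_{-3/2} Δ f = (147/2)x^5 - (2565/4)x^4 + (9265/4)x^3 - (34695/8)x^2 + (134299/32)x - 107261/64


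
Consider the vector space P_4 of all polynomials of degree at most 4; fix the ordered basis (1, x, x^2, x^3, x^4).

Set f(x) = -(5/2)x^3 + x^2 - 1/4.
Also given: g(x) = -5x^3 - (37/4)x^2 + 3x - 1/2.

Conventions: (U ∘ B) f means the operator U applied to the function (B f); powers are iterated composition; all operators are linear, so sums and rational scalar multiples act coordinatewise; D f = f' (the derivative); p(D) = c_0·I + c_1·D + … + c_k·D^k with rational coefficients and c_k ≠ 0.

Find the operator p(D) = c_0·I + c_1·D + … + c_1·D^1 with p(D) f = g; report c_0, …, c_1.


D^0 f = -(5/2)x^3 + x^2 - 1/4
D^1 f = -(15/2)x^2 + 2x
matching coefficients of g against c_0 f + c_1 Df + … from the top degree down determines the c_i
solution: c_0 = 2, c_1 = 3/2

p(D) = 2·I + (3/2)·D, i.e. c_0 = 2, c_1 = 3/2


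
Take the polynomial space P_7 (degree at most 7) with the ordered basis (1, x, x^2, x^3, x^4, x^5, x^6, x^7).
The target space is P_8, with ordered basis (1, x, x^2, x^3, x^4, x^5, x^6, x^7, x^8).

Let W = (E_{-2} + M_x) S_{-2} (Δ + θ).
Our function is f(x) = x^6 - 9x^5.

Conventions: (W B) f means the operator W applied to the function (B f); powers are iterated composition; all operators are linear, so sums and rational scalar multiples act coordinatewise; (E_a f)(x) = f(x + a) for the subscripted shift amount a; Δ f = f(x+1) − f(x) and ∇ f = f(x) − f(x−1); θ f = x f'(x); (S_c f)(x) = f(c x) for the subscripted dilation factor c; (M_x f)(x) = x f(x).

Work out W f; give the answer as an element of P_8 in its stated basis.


the result is g(x) = 384x^7 + 1632x^6 - 3840x^5 + 10640x^4 - 7420x^3 - 22782x^2 + 49462x - 28884

Δ f = 6x^5 - 30x^4 - 70x^3 - 75x^2 - 39x - 8
θ f = 6x^6 - 45x^5
(Δ + θ) f = 6x^6 - 39x^5 - 30x^4 - 70x^3 - 75x^2 - 39x - 8
S_{-2} (Δ + θ) f = 384x^6 + 1248x^5 - 480x^4 + 560x^3 - 300x^2 + 78x - 8
E_{-2} S_{-2} (Δ + θ) f = 384x^6 - 3360x^5 + 10080x^4 - 7120x^3 - 22860x^2 + 49470x - 28884
M_x S_{-2} (Δ + θ) f = 384x^7 + 1248x^6 - 480x^5 + 560x^4 - 300x^3 + 78x^2 - 8x
(E_{-2} + M_x) S_{-2} (Δ + θ) f = 384x^7 + 1632x^6 - 3840x^5 + 10640x^4 - 7420x^3 - 22782x^2 + 49462x - 28884


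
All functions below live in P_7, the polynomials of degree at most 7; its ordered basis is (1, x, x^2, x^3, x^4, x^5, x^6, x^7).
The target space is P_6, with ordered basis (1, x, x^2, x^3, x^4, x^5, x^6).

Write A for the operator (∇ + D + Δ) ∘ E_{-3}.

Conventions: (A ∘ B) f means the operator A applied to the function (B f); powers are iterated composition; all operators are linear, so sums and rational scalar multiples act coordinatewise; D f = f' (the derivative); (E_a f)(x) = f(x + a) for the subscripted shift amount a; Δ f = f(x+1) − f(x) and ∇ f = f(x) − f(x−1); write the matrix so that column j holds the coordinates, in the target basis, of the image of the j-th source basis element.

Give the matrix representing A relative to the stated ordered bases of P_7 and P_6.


image of 1: 0
image of x: 3
image of x^2: 6x - 18
image of x^3: 9x^2 - 54x + 83
image of x^4: 12x^3 - 108x^2 + 332x - 348
image of x^5: 15x^4 - 180x^3 + 830x^2 - 1740x + 1397
image of x^6: 18x^5 - 270x^4 + 1660x^3 - 5220x^2 + 8382x - 5490
image of x^7: 21x^6 - 378x^5 + 2905x^4 - 12180x^3 + 29337x^2 - 38430x + 21359
each image's coordinates form column j of the matrix

the matrix is [[0, 3, -18, 83, -348, 1397, -5490, 21359]; [0, 0, 6, -54, 332, -1740, 8382, -38430]; [0, 0, 0, 9, -108, 830, -5220, 29337]; [0, 0, 0, 0, 12, -180, 1660, -12180]; [0, 0, 0, 0, 0, 15, -270, 2905]; [0, 0, 0, 0, 0, 0, 18, -378]; [0, 0, 0, 0, 0, 0, 0, 21]] (rows listed top to bottom)


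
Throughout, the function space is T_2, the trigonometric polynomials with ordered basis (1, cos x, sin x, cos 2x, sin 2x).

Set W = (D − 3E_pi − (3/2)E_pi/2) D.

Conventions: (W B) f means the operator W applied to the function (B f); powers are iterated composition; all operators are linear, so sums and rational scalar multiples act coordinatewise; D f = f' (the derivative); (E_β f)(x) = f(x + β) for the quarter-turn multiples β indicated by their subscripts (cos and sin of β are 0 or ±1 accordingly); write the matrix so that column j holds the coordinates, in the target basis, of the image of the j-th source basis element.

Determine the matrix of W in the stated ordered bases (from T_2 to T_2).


image of 1: 0
image of cos x: (1/2)cos x - 3sin x
image of sin x: 3cos x + (1/2)sin x
image of cos 2x: -4cos 2x + 3sin 2x
image of sin 2x: -3cos 2x - 4sin 2x
each image's coordinates form column j of the matrix

the matrix is [[0, 0, 0, 0, 0]; [0, 1/2, 3, 0, 0]; [0, -3, 1/2, 0, 0]; [0, 0, 0, -4, -3]; [0, 0, 0, 3, -4]] (rows listed top to bottom)


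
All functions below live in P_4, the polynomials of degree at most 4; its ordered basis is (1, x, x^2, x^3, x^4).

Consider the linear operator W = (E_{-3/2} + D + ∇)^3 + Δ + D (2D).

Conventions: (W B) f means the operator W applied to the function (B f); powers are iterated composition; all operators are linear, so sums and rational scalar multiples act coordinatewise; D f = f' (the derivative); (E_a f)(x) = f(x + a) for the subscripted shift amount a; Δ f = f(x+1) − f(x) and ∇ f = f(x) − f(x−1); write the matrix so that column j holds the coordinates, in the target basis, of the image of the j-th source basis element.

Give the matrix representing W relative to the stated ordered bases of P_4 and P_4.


the matrix is [[1, 5/2, 41/4, 47/8, 385/16]; [0, 1, 5, 123/4, 47/2]; [0, 0, 1, 15/2, 123/2]; [0, 0, 0, 1, 10]; [0, 0, 0, 0, 1]] (rows listed top to bottom)

image of 1: 1
image of x: x + 5/2
image of x^2: x^2 + 5x + 41/4
image of x^3: x^3 + (15/2)x^2 + (123/4)x + 47/8
image of x^4: x^4 + 10x^3 + (123/2)x^2 + (47/2)x + 385/16
each image's coordinates form column j of the matrix
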